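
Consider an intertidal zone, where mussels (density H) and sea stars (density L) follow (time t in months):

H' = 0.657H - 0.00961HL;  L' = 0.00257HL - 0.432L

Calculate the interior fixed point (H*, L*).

Set dL/dt = 0 with L > 0: 0.00257H - 0.432 = 0, so H* = 0.432/0.00257 = 168.
Set dH/dt = 0 with H > 0: 0.657 - 0.00961L = 0, so L* = 0.657/0.00961 = 68.4.

H* ≈ 168, L* ≈ 68.4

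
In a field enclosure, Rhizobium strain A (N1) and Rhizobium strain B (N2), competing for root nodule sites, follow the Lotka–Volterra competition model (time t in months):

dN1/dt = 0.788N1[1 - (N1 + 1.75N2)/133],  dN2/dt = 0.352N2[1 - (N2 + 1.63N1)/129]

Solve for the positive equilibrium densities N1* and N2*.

N1* ≈ 50.1, N2* ≈ 47.4

Setting both brackets to zero gives the nullclines N1 + 1.75N2 = 133 and 1.63N1 + N2 = 129.
Substituting N2 = 129 - 1.63N1 into the first: N1(1 - 1.75·1.63) = 133 - 1.75·129.
So N1* = -92.8/-1.85 = 50.1, and then N2* = 129 - 1.63·50.1 = 47.4.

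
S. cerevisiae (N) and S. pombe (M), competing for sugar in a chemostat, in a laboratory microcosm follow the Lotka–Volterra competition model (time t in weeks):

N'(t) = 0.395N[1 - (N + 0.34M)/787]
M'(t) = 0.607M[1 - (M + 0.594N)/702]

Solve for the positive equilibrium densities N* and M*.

Setting both brackets to zero gives the nullclines N + 0.34M = 787 and 0.594N + M = 702.
Substituting M = 702 - 0.594N into the first: N(1 - 0.34·0.594) = 787 - 0.34·702.
So N* = 548/0.798 = 687, and then M* = 702 - 0.594·687 = 294.

N* ≈ 687, M* ≈ 294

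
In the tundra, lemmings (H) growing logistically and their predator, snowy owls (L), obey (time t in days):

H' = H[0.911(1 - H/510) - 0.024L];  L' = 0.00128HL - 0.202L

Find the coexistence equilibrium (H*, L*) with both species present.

H* ≈ 158, L* ≈ 26.2

From dL/dt = 0 with L > 0: 0.00128H* = 0.202, so H* = 158.
Substitute into dH/dt = 0: 0.911(1 - 158/510) = 0.024L*.
The bracket is 0.691, giving L* = 0.629/0.024 = 26.2.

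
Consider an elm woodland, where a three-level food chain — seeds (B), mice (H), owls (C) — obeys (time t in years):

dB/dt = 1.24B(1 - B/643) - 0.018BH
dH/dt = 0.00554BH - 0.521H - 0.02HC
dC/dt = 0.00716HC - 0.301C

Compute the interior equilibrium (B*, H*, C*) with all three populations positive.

From dC/dt = 0: 0.00716H* = 0.301, so H* = 42.
From dB/dt = 0: 1.24(1 - B*/643) = 0.018·42, giving B* = 643·(1 - 0.61) = 251.
From dH/dt = 0: 0.00554·251 - 0.521 = 0.02C*, so C* = 0.867/0.02 = 43.4.

B* ≈ 251, H* ≈ 42, C* ≈ 43.4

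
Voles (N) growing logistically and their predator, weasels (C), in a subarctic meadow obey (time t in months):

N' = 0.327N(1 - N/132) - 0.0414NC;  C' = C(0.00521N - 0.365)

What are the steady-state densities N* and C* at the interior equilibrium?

N* ≈ 70.1, C* ≈ 3.71

From dC/dt = 0 with C > 0: 0.00521N* = 0.365, so N* = 70.1.
Substitute into dN/dt = 0: 0.327(1 - 70.1/132) = 0.0414C*.
The bracket is 0.469, giving C* = 0.153/0.0414 = 3.71.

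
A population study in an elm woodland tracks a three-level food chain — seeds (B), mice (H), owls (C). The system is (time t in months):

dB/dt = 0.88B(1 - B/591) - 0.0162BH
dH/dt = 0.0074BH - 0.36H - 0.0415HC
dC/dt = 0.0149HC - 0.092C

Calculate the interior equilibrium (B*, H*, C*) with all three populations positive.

From dC/dt = 0: 0.0149H* = 0.092, so H* = 6.17.
From dB/dt = 0: 0.88(1 - B*/591) = 0.0162·6.17, giving B* = 591·(1 - 0.114) = 524.
From dH/dt = 0: 0.0074·524 - 0.36 = 0.0415C*, so C* = 3.52/0.0415 = 84.7.

B* ≈ 524, H* ≈ 6.17, C* ≈ 84.7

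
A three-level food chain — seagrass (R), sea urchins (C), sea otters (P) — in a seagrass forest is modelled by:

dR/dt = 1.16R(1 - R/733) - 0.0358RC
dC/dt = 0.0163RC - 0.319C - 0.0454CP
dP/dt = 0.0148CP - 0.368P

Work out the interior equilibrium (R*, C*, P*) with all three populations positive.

R* ≈ 171, C* ≈ 24.9, P* ≈ 54.2

From dP/dt = 0: 0.0148C* = 0.368, so C* = 24.9.
From dR/dt = 0: 1.16(1 - R*/733) = 0.0358·24.9, giving R* = 733·(1 - 0.767) = 171.
From dC/dt = 0: 0.0163·171 - 0.319 = 0.0454P*, so P* = 2.46/0.0454 = 54.2.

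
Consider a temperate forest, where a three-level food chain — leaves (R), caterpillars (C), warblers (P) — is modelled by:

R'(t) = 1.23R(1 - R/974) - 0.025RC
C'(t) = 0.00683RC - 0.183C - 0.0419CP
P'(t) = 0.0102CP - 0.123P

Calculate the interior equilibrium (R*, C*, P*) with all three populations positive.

R* ≈ 735, C* ≈ 12.1, P* ≈ 115

From dP/dt = 0: 0.0102C* = 0.123, so C* = 12.1.
From dR/dt = 0: 1.23(1 - R*/974) = 0.025·12.1, giving R* = 974·(1 - 0.245) = 735.
From dC/dt = 0: 0.00683·735 - 0.183 = 0.0419P*, so P* = 4.84/0.0419 = 115.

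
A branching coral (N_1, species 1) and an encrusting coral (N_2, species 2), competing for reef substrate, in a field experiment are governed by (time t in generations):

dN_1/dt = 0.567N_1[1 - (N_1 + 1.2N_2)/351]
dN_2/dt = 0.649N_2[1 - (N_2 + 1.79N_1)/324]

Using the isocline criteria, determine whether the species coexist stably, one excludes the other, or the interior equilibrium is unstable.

unstable coexistence (outcome depends on initial conditions)

Compare the nullcline intercepts: K1/α12 = 351/1.2 = 292 < K2 = 324; K2/α21 = 324/1.79 = 181 < K1 = 351.
Since both are reversed, neither can invade when rare; the interior point is a saddle.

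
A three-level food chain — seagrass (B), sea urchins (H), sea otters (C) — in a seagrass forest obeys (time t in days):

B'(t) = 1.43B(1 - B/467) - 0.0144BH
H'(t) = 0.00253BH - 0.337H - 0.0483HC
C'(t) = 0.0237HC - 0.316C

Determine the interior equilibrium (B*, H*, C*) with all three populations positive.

From dC/dt = 0: 0.0237H* = 0.316, so H* = 13.3.
From dB/dt = 0: 1.43(1 - B*/467) = 0.0144·13.3, giving B* = 467·(1 - 0.134) = 404.
From dH/dt = 0: 0.00253·404 - 0.337 = 0.0483C*, so C* = 0.686/0.0483 = 14.2.

B* ≈ 404, H* ≈ 13.3, C* ≈ 14.2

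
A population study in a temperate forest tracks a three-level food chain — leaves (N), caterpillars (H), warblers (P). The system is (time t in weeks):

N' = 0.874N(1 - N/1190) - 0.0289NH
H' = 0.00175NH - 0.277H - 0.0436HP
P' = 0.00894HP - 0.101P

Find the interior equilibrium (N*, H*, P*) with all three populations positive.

N* ≈ 745, H* ≈ 11.3, P* ≈ 23.6

From dP/dt = 0: 0.00894H* = 0.101, so H* = 11.3.
From dN/dt = 0: 0.874(1 - N*/1190) = 0.0289·11.3, giving N* = 1190·(1 - 0.374) = 745.
From dH/dt = 0: 0.00175·745 - 0.277 = 0.0436P*, so P* = 1.03/0.0436 = 23.6.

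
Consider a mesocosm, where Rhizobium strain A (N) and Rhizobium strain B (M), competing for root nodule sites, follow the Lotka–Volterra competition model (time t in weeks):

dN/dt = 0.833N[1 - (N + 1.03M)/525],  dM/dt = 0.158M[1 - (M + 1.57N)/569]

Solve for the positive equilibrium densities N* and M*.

Setting both brackets to zero gives the nullclines N + 1.03M = 525 and 1.57N + M = 569.
Substituting M = 569 - 1.57N into the first: N(1 - 1.03·1.57) = 525 - 1.03·569.
So N* = -61.1/-0.617 = 99, and then M* = 569 - 1.57·99 = 414.

N* ≈ 99, M* ≈ 414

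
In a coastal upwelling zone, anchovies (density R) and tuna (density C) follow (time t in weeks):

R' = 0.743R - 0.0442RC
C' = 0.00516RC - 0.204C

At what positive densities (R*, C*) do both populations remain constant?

R* ≈ 39.5, C* ≈ 16.8

Set dC/dt = 0 with C > 0: 0.00516R - 0.204 = 0, so R* = 0.204/0.00516 = 39.5.
Set dR/dt = 0 with R > 0: 0.743 - 0.0442C = 0, so C* = 0.743/0.0442 = 16.8.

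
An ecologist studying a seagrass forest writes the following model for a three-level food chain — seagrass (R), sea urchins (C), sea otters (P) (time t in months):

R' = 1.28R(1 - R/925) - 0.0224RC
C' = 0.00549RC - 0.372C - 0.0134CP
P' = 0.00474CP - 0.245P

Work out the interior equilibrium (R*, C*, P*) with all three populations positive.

R* ≈ 88.3, C* ≈ 51.7, P* ≈ 8.42

From dP/dt = 0: 0.00474C* = 0.245, so C* = 51.7.
From dR/dt = 0: 1.28(1 - R*/925) = 0.0224·51.7, giving R* = 925·(1 - 0.905) = 88.3.
From dC/dt = 0: 0.00549·88.3 - 0.372 = 0.0134P*, so P* = 0.113/0.0134 = 8.42.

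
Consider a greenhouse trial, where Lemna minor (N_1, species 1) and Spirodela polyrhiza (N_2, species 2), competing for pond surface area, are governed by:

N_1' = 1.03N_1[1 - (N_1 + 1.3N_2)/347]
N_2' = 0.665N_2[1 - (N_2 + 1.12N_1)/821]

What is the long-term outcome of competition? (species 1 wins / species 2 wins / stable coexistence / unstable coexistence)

Compare the nullcline intercepts: K1/α12 = 347/1.3 = 267 < K2 = 821; K2/α21 = 821/1.12 = 733 > K1 = 347.
Since the inequalities point opposite ways, species 2 can invade but species 1 cannot.

species 2 excludes species 1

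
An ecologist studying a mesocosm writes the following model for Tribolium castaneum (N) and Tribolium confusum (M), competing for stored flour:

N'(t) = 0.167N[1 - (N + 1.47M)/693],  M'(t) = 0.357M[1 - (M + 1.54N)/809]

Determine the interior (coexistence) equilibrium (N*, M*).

Setting both brackets to zero gives the nullclines N + 1.47M = 693 and 1.54N + M = 809.
Substituting M = 809 - 1.54N into the first: N(1 - 1.47·1.54) = 693 - 1.47·809.
So N* = -496/-1.26 = 393, and then M* = 809 - 1.54·393 = 204.

N* ≈ 393, M* ≈ 204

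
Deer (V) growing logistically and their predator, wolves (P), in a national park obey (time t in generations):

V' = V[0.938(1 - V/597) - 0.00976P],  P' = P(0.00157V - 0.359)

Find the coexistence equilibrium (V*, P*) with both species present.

V* ≈ 229, P* ≈ 59.3

From dP/dt = 0 with P > 0: 0.00157V* = 0.359, so V* = 229.
Substitute into dV/dt = 0: 0.938(1 - 229/597) = 0.00976P*.
The bracket is 0.617, giving P* = 0.579/0.00976 = 59.3.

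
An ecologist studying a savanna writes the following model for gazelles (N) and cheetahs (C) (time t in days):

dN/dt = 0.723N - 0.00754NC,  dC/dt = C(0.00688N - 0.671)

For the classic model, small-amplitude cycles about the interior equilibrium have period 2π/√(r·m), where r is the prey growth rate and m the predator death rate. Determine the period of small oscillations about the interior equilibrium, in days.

T ≈ 9.02 days

Here r = 0.723 and m = 0.671, so r·m = 0.485.
ω = √0.485 = 0.697 per day, hence T = 2π/ω ≈ 9.02 days.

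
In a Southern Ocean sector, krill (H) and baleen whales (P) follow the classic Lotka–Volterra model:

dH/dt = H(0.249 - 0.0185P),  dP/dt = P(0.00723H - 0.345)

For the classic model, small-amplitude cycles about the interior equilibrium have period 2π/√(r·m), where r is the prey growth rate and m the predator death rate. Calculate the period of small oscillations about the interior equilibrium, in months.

Here r = 0.249 and m = 0.345, so r·m = 0.0859.
ω = √0.0859 = 0.293 per month, hence T = 2π/ω ≈ 21.4 months.

T ≈ 21.4 months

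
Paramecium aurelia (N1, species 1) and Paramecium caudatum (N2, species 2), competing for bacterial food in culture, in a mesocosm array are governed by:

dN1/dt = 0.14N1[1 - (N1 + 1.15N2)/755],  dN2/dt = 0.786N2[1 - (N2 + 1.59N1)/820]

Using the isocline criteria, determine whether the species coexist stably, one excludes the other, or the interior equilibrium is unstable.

Compare the nullcline intercepts: K1/α12 = 755/1.15 = 657 < K2 = 820; K2/α21 = 820/1.59 = 516 < K1 = 755.
Since both are reversed, neither can invade when rare; the interior point is a saddle.

unstable coexistence (outcome depends on initial conditions)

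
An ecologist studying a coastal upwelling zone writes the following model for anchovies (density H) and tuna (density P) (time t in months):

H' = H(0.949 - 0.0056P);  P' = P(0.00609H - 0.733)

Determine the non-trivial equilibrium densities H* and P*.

Set dP/dt = 0 with P > 0: 0.00609H - 0.733 = 0, so H* = 0.733/0.00609 = 120.
Set dH/dt = 0 with H > 0: 0.949 - 0.0056P = 0, so P* = 0.949/0.0056 = 169.

H* ≈ 120, P* ≈ 169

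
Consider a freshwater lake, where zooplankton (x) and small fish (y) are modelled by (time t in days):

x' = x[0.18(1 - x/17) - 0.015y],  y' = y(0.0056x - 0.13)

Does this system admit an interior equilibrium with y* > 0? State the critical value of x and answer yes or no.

The predator equation gives dy/dt > 0 only when x > 0.13/0.0056 = 23.2.
Without the predator, x → K = 17. Since 17 < 23.2, the predator cannot invade.

Threshold x = 23.2; K < 23.2, so no, the predator goes extinct.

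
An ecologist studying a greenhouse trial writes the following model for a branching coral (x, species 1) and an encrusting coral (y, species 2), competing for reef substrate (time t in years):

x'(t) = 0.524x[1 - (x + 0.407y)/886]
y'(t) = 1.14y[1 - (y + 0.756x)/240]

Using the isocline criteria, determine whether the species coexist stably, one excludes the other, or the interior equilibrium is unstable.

species 1 excludes species 2

Compare the nullcline intercepts: K1/α12 = 886/0.407 = 2180 > K2 = 240; K2/α21 = 240/0.756 = 317 < K1 = 886.
Since the inequalities point opposite ways, species 1 can invade but species 2 cannot.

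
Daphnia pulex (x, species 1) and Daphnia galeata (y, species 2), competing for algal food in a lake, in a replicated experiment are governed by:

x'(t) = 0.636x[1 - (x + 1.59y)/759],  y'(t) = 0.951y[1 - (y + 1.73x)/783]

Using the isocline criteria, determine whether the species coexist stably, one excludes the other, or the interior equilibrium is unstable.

Compare the nullcline intercepts: K1/α12 = 759/1.59 = 477 < K2 = 783; K2/α21 = 783/1.73 = 453 < K1 = 759.
Since both are reversed, neither can invade when rare; the interior point is a saddle.

unstable coexistence (outcome depends on initial conditions)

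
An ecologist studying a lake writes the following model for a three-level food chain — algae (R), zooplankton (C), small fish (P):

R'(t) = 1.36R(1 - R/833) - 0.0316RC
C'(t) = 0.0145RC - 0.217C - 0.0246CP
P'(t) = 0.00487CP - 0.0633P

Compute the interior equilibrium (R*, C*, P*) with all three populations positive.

From dP/dt = 0: 0.00487C* = 0.0633, so C* = 13.
From dR/dt = 0: 1.36(1 - R*/833) = 0.0316·13, giving R* = 833·(1 - 0.302) = 581.
From dC/dt = 0: 0.0145·581 - 0.217 = 0.0246P*, so P* = 8.21/0.0246 = 334.

R* ≈ 581, C* ≈ 13, P* ≈ 334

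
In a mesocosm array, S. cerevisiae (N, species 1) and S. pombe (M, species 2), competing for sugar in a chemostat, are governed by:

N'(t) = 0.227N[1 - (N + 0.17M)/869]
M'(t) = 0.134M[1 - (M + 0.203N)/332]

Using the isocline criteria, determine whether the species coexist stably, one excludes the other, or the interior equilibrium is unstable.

Compare the nullcline intercepts: K1/α12 = 869/0.17 = 5110 > K2 = 332; K2/α21 = 332/0.203 = 1640 > K1 = 869.
Since both inequalities hold, each species can invade when rare, so the interior equilibrium is stable.

stable coexistence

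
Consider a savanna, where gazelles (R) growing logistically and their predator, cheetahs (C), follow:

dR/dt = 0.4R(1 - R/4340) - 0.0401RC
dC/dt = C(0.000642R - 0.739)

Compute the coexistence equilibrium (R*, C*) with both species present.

From dC/dt = 0 with C > 0: 0.000642R* = 0.739, so R* = 1150.
Substitute into dR/dt = 0: 0.4(1 - 1150/4340) = 0.0401C*.
The bracket is 0.735, giving C* = 0.294/0.0401 = 7.33.

R* ≈ 1150, C* ≈ 7.33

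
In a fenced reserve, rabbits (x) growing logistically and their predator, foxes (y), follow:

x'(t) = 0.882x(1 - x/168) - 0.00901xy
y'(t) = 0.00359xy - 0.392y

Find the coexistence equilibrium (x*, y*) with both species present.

x* ≈ 109, y* ≈ 34.3

From dy/dt = 0 with y > 0: 0.00359x* = 0.392, so x* = 109.
Substitute into dx/dt = 0: 0.882(1 - 109/168) = 0.00901y*.
The bracket is 0.35, giving y* = 0.309/0.00901 = 34.3.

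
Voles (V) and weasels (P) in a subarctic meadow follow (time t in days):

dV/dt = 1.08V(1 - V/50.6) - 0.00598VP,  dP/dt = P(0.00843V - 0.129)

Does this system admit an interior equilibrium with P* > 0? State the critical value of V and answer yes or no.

Threshold V = 15.3; K > 15.3, so yes, the predator persists.

The predator equation gives dP/dt > 0 only when V > 0.129/0.00843 = 15.3.
Without the predator, V → K = 50.6. Since 50.6 > 15.3, the predator can invade and persist.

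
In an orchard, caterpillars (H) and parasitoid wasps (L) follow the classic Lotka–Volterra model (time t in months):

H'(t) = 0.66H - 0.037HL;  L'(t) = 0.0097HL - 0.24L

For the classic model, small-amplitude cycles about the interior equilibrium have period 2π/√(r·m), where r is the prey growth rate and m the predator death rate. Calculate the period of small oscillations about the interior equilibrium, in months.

Here r = 0.66 and m = 0.24, so r·m = 0.158.
ω = √0.158 = 0.398 per month, hence T = 2π/ω ≈ 15.8 months.

T ≈ 15.8 months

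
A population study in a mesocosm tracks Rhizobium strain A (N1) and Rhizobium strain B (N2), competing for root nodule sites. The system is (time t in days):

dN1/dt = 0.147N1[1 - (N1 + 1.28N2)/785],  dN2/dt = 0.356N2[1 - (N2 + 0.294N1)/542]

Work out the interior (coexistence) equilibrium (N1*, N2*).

N1* ≈ 146, N2* ≈ 499

Setting both brackets to zero gives the nullclines N1 + 1.28N2 = 785 and 0.294N1 + N2 = 542.
Substituting N2 = 542 - 0.294N1 into the first: N1(1 - 1.28·0.294) = 785 - 1.28·542.
So N1* = 91.2/0.624 = 146, and then N2* = 542 - 0.294·146 = 499.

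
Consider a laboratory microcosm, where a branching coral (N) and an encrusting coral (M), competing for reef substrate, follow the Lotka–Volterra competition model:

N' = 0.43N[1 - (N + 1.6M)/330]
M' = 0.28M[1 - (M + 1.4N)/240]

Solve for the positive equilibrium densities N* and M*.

Setting both brackets to zero gives the nullclines N + 1.6M = 330 and 1.4N + M = 240.
Substituting M = 240 - 1.4N into the first: N(1 - 1.6·1.4) = 330 - 1.6·240.
So N* = -54/-1.24 = 43.5, and then M* = 240 - 1.4·43.5 = 179.

N* ≈ 43.5, M* ≈ 179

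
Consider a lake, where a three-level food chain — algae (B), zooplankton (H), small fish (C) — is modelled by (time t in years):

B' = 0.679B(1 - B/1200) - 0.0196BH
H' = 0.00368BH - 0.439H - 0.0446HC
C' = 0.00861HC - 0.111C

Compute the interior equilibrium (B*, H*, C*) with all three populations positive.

From dC/dt = 0: 0.00861H* = 0.111, so H* = 12.9.
From dB/dt = 0: 0.679(1 - B*/1200) = 0.0196·12.9, giving B* = 1200·(1 - 0.372) = 753.
From dH/dt = 0: 0.00368·753 - 0.439 = 0.0446C*, so C* = 2.33/0.0446 = 52.3.

B* ≈ 753, H* ≈ 12.9, C* ≈ 52.3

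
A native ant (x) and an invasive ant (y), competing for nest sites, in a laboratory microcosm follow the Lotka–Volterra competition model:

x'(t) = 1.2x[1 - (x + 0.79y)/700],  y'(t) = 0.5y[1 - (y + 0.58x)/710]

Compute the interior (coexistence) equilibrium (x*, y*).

x* ≈ 257, y* ≈ 561

Setting both brackets to zero gives the nullclines x + 0.79y = 700 and 0.58x + y = 710.
Substituting y = 710 - 0.58x into the first: x(1 - 0.79·0.58) = 700 - 0.79·710.
So x* = 139/0.542 = 257, and then y* = 710 - 0.58·257 = 561.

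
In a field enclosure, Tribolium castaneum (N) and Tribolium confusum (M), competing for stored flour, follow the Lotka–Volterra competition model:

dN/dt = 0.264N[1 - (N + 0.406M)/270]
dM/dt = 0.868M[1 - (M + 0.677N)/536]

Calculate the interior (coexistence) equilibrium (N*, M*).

N* ≈ 72.2, M* ≈ 487

Setting both brackets to zero gives the nullclines N + 0.406M = 270 and 0.677N + M = 536.
Substituting M = 536 - 0.677N into the first: N(1 - 0.406·0.677) = 270 - 0.406·536.
So N* = 52.4/0.725 = 72.2, and then M* = 536 - 0.677·72.2 = 487.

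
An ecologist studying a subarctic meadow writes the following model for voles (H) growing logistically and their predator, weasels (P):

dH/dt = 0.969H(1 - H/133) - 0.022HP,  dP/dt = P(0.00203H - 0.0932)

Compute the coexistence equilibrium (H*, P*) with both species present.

From dP/dt = 0 with P > 0: 0.00203H* = 0.0932, so H* = 45.9.
Substitute into dH/dt = 0: 0.969(1 - 45.9/133) = 0.022P*.
The bracket is 0.655, giving P* = 0.635/0.022 = 28.8.

H* ≈ 45.9, P* ≈ 28.8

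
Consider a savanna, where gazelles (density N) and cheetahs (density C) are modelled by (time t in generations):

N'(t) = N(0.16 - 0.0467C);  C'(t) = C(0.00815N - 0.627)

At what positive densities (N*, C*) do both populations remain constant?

Set dC/dt = 0 with C > 0: 0.00815N - 0.627 = 0, so N* = 0.627/0.00815 = 76.9.
Set dN/dt = 0 with N > 0: 0.16 - 0.0467C = 0, so C* = 0.16/0.0467 = 3.43.

N* ≈ 76.9, C* ≈ 3.43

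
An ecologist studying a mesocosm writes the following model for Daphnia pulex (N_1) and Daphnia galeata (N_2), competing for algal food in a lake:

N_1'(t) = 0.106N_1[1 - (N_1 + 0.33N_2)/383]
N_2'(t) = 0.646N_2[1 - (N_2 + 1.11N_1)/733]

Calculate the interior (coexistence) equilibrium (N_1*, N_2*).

Setting both brackets to zero gives the nullclines N_1 + 0.33N_2 = 383 and 1.11N_1 + N_2 = 733.
Substituting N_2 = 733 - 1.11N_1 into the first: N_1(1 - 0.33·1.11) = 383 - 0.33·733.
So N_1* = 141/0.634 = 223, and then N_2* = 733 - 1.11·223 = 486.

N_1* ≈ 223, N_2* ≈ 486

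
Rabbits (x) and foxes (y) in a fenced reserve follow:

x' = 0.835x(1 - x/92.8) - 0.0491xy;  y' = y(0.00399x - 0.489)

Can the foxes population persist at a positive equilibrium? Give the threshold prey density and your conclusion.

The predator equation gives dy/dt > 0 only when x > 0.489/0.00399 = 123.
Without the predator, x → K = 92.8. Since 92.8 < 123, the predator cannot invade.

Threshold x = 123; K < 123, so no, the predator goes extinct.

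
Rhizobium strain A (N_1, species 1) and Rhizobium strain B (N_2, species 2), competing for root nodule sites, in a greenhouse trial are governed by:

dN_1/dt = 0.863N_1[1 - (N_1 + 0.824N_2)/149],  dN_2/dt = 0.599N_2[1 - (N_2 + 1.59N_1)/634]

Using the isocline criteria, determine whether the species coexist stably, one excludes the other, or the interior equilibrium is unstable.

Compare the nullcline intercepts: K1/α12 = 149/0.824 = 181 < K2 = 634; K2/α21 = 634/1.59 = 399 > K1 = 149.
Since the inequalities point opposite ways, species 2 can invade but species 1 cannot.

species 2 excludes species 1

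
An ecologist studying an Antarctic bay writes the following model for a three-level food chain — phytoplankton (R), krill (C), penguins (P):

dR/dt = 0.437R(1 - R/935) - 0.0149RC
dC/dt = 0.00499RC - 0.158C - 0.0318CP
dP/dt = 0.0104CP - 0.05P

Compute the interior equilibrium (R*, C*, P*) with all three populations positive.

R* ≈ 782, C* ≈ 4.81, P* ≈ 118

From dP/dt = 0: 0.0104C* = 0.05, so C* = 4.81.
From dR/dt = 0: 0.437(1 - R*/935) = 0.0149·4.81, giving R* = 935·(1 - 0.164) = 782.
From dC/dt = 0: 0.00499·782 - 0.158 = 0.0318P*, so P* = 3.74/0.0318 = 118.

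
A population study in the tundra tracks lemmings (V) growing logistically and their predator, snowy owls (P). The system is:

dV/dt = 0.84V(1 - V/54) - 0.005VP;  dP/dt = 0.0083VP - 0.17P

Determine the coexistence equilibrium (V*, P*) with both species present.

V* ≈ 20.5, P* ≈ 104

From dP/dt = 0 with P > 0: 0.0083V* = 0.17, so V* = 20.5.
Substitute into dV/dt = 0: 0.84(1 - 20.5/54) = 0.005P*.
The bracket is 0.621, giving P* = 0.521/0.005 = 104.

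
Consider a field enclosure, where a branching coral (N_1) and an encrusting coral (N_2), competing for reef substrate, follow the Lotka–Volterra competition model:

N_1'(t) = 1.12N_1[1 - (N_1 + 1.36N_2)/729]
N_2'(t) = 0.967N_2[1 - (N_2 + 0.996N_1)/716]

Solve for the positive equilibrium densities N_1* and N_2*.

Setting both brackets to zero gives the nullclines N_1 + 1.36N_2 = 729 and 0.996N_1 + N_2 = 716.
Substituting N_2 = 716 - 0.996N_1 into the first: N_1(1 - 1.36·0.996) = 729 - 1.36·716.
So N_1* = -245/-0.355 = 690, and then N_2* = 716 - 0.996·690 = 28.4.

N_1* ≈ 690, N_2* ≈ 28.4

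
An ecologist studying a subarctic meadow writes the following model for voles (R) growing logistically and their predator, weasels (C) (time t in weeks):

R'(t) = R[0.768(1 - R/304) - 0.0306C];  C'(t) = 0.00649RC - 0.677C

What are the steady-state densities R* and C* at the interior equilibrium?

From dC/dt = 0 with C > 0: 0.00649R* = 0.677, so R* = 104.
Substitute into dR/dt = 0: 0.768(1 - 104/304) = 0.0306C*.
The bracket is 0.657, giving C* = 0.504/0.0306 = 16.5.

R* ≈ 104, C* ≈ 16.5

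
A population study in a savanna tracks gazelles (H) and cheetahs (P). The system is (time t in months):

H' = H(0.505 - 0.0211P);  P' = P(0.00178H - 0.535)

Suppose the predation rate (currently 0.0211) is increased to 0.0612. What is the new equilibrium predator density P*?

P* ≈ 8.25

At the interior fixed point, setting dH/dt = 0 with H > 0 fixes P* = (prey growth rate)/(HP coefficient) — independent of the other coefficients.
With the change, P* = 0.505/0.0612 = 8.25; it falls from 23.9.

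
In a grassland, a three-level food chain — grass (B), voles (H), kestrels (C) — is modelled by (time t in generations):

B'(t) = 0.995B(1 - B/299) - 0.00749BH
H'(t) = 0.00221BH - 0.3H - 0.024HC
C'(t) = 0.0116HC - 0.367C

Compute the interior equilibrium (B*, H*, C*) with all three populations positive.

B* ≈ 228, H* ≈ 31.6, C* ≈ 8.48

From dC/dt = 0: 0.0116H* = 0.367, so H* = 31.6.
From dB/dt = 0: 0.995(1 - B*/299) = 0.00749·31.6, giving B* = 299·(1 - 0.238) = 228.
From dH/dt = 0: 0.00221·228 - 0.3 = 0.024C*, so C* = 0.203/0.024 = 8.48.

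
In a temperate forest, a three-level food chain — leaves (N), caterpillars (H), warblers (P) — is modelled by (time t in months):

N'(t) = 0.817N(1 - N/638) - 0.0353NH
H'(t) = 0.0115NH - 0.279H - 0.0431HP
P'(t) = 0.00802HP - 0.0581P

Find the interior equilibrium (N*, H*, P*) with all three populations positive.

N* ≈ 438, H* ≈ 7.24, P* ≈ 110

From dP/dt = 0: 0.00802H* = 0.0581, so H* = 7.24.
From dN/dt = 0: 0.817(1 - N*/638) = 0.0353·7.24, giving N* = 638·(1 - 0.313) = 438.
From dH/dt = 0: 0.0115·438 - 0.279 = 0.0431P*, so P* = 4.76/0.0431 = 110.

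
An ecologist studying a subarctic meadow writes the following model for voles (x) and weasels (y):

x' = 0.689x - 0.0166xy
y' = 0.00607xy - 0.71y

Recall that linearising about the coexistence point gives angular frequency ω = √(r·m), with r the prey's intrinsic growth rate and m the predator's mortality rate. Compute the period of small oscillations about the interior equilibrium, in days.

T ≈ 8.98 days

Here r = 0.689 and m = 0.71, so r·m = 0.489.
ω = √0.489 = 0.699 per day, hence T = 2π/ω ≈ 8.98 days.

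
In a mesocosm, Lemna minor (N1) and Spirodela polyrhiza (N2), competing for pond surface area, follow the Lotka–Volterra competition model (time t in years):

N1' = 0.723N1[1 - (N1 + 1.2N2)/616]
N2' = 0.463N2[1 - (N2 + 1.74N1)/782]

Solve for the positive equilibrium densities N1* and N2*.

Setting both brackets to zero gives the nullclines N1 + 1.2N2 = 616 and 1.74N1 + N2 = 782.
Substituting N2 = 782 - 1.74N1 into the first: N1(1 - 1.2·1.74) = 616 - 1.2·782.
So N1* = -322/-1.09 = 296, and then N2* = 782 - 1.74·296 = 266.

N1* ≈ 296, N2* ≈ 266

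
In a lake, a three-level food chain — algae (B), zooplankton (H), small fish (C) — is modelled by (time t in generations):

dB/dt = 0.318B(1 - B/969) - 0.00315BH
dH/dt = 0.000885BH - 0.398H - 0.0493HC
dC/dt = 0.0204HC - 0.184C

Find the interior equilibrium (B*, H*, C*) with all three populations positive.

B* ≈ 882, H* ≈ 9.02, C* ≈ 7.77

From dC/dt = 0: 0.0204H* = 0.184, so H* = 9.02.
From dB/dt = 0: 0.318(1 - B*/969) = 0.00315·9.02, giving B* = 969·(1 - 0.0893) = 882.
From dH/dt = 0: 0.000885·882 - 0.398 = 0.0493C*, so C* = 0.383/0.0493 = 7.77.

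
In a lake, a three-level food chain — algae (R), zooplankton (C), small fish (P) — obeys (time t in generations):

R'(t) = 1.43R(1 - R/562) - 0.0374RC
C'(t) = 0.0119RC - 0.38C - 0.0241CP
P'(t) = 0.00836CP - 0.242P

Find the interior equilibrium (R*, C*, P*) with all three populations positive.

From dP/dt = 0: 0.00836C* = 0.242, so C* = 28.9.
From dR/dt = 0: 1.43(1 - R*/562) = 0.0374·28.9, giving R* = 562·(1 - 0.757) = 137.
From dC/dt = 0: 0.0119·137 - 0.38 = 0.0241P*, so P* = 1.24/0.0241 = 51.6.

R* ≈ 137, C* ≈ 28.9, P* ≈ 51.6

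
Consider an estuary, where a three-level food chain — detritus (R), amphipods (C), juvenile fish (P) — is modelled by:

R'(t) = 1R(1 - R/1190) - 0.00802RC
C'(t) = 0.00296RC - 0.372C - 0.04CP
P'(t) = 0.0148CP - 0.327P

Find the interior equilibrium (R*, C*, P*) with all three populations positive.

From dP/dt = 0: 0.0148C* = 0.327, so C* = 22.1.
From dR/dt = 0: 1(1 - R*/1190) = 0.00802·22.1, giving R* = 1190·(1 - 0.177) = 979.
From dC/dt = 0: 0.00296·979 - 0.372 = 0.04P*, so P* = 2.53/0.04 = 63.2.

R* ≈ 979, C* ≈ 22.1, P* ≈ 63.2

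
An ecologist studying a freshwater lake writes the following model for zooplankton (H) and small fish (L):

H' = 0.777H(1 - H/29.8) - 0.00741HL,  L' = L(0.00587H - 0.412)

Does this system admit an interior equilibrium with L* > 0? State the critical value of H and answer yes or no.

The predator equation gives dL/dt > 0 only when H > 0.412/0.00587 = 70.2.
Without the predator, H → K = 29.8. Since 29.8 < 70.2, the predator cannot invade.

Threshold H = 70.2; K < 70.2, so no, the predator goes extinct.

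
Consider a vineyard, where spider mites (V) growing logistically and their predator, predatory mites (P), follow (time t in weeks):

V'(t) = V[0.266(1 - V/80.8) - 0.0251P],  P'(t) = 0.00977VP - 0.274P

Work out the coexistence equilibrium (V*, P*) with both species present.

V* ≈ 28, P* ≈ 6.92

From dP/dt = 0 with P > 0: 0.00977V* = 0.274, so V* = 28.
Substitute into dV/dt = 0: 0.266(1 - 28/80.8) = 0.0251P*.
The bracket is 0.653, giving P* = 0.174/0.0251 = 6.92.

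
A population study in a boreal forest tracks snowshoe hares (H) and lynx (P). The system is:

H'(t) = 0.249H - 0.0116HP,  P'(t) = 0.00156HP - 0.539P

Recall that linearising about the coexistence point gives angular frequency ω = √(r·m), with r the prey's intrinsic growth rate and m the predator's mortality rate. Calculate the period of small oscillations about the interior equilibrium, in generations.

Here r = 0.249 and m = 0.539, so r·m = 0.134.
ω = √0.134 = 0.366 per generation, hence T = 2π/ω ≈ 17.2 generations.

T ≈ 17.2 generations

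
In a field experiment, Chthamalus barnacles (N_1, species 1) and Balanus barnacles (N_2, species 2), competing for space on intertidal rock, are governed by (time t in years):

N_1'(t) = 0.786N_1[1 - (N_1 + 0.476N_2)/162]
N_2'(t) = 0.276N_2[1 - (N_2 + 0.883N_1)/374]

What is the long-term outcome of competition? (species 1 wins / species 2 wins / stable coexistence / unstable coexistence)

Compare the nullcline intercepts: K1/α12 = 162/0.476 = 340 < K2 = 374; K2/α21 = 374/0.883 = 424 > K1 = 162.
Since the inequalities point opposite ways, species 2 can invade but species 1 cannot.

species 2 excludes species 1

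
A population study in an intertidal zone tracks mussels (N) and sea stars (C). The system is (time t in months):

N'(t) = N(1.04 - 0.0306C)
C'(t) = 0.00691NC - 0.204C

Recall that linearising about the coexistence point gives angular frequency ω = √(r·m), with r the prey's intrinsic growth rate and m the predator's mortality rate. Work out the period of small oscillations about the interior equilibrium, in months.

T ≈ 13.6 months

Here r = 1.04 and m = 0.204, so r·m = 0.212.
ω = √0.212 = 0.461 per month, hence T = 2π/ω ≈ 13.6 months.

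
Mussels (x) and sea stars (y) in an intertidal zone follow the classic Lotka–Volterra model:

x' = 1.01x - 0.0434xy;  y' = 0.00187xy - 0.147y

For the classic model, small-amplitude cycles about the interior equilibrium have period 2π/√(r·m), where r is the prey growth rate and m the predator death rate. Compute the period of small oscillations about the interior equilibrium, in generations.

Here r = 1.01 and m = 0.147, so r·m = 0.148.
ω = √0.148 = 0.385 per generation, hence T = 2π/ω ≈ 16.3 generations.

T ≈ 16.3 generations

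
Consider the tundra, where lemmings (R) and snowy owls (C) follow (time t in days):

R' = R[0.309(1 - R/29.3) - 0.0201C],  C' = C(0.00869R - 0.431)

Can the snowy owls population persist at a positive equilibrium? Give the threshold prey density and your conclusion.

Threshold R = 49.6; K < 49.6, so no, the predator goes extinct.

The predator equation gives dC/dt > 0 only when R > 0.431/0.00869 = 49.6.
Without the predator, R → K = 29.3. Since 29.3 < 49.6, the predator cannot invade.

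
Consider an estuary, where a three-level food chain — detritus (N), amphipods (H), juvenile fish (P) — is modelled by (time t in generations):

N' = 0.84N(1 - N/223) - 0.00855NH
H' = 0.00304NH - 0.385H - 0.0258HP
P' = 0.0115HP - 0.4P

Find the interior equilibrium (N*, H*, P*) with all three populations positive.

N* ≈ 144, H* ≈ 34.8, P* ≈ 2.05

From dP/dt = 0: 0.0115H* = 0.4, so H* = 34.8.
From dN/dt = 0: 0.84(1 - N*/223) = 0.00855·34.8, giving N* = 223·(1 - 0.354) = 144.
From dH/dt = 0: 0.00304·144 - 0.385 = 0.0258P*, so P* = 0.0529/0.0258 = 2.05.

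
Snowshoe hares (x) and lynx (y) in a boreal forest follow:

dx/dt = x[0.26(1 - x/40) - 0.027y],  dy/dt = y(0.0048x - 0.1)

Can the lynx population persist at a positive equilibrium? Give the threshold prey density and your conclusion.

The predator equation gives dy/dt > 0 only when x > 0.1/0.0048 = 20.8.
Without the predator, x → K = 40. Since 40 > 20.8, the predator can invade and persist.

Threshold x = 20.8; K > 20.8, so yes, the predator persists.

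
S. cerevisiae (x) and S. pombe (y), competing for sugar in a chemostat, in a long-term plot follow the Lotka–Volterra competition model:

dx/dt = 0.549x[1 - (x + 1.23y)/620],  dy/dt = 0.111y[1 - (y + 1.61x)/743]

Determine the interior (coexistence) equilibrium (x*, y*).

Setting both brackets to zero gives the nullclines x + 1.23y = 620 and 1.61x + y = 743.
Substituting y = 743 - 1.61x into the first: x(1 - 1.23·1.61) = 620 - 1.23·743.
So x* = -294/-0.98 = 300, and then y* = 743 - 1.61·300 = 260.

x* ≈ 300, y* ≈ 260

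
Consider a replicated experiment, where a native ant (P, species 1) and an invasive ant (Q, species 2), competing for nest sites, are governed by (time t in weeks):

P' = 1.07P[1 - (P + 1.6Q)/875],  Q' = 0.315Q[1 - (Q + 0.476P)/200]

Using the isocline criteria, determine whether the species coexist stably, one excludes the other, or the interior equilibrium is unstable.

species 1 excludes species 2

Compare the nullcline intercepts: K1/α12 = 875/1.6 = 547 > K2 = 200; K2/α21 = 200/0.476 = 420 < K1 = 875.
Since the inequalities point opposite ways, species 1 can invade but species 2 cannot.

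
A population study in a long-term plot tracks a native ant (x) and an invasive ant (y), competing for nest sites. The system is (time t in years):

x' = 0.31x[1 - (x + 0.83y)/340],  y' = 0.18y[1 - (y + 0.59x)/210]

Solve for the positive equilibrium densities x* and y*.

Setting both brackets to zero gives the nullclines x + 0.83y = 340 and 0.59x + y = 210.
Substituting y = 210 - 0.59x into the first: x(1 - 0.83·0.59) = 340 - 0.83·210.
So x* = 166/0.51 = 325, and then y* = 210 - 0.59·325 = 18.4.

x* ≈ 325, y* ≈ 18.4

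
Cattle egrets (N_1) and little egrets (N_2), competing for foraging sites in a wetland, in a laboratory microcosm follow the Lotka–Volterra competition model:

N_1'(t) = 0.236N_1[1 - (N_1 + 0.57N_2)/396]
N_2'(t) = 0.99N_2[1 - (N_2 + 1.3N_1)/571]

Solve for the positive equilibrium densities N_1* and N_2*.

Setting both brackets to zero gives the nullclines N_1 + 0.57N_2 = 396 and 1.3N_1 + N_2 = 571.
Substituting N_2 = 571 - 1.3N_1 into the first: N_1(1 - 0.57·1.3) = 396 - 0.57·571.
So N_1* = 70.5/0.259 = 272, and then N_2* = 571 - 1.3·272 = 217.

N_1* ≈ 272, N_2* ≈ 217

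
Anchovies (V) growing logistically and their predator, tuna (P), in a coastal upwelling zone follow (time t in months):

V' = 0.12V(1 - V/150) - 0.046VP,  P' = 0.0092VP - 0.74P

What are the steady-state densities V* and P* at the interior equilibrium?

From dP/dt = 0 with P > 0: 0.0092V* = 0.74, so V* = 80.4.
Substitute into dV/dt = 0: 0.12(1 - 80.4/150) = 0.046P*.
The bracket is 0.464, giving P* = 0.0557/0.046 = 1.21.

V* ≈ 80.4, P* ≈ 1.21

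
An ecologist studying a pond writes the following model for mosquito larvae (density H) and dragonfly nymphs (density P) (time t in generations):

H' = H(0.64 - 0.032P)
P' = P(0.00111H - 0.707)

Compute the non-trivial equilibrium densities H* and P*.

Set dP/dt = 0 with P > 0: 0.00111H - 0.707 = 0, so H* = 0.707/0.00111 = 637.
Set dH/dt = 0 with H > 0: 0.64 - 0.032P = 0, so P* = 0.64/0.032 = 20.

H* ≈ 637, P* ≈ 20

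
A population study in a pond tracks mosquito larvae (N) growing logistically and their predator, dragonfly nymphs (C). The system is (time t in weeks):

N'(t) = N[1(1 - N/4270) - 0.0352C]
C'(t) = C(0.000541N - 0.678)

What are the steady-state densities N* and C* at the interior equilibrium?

From dC/dt = 0 with C > 0: 0.000541N* = 0.678, so N* = 1250.
Substitute into dN/dt = 0: 1(1 - 1250/4270) = 0.0352C*.
The bracket is 0.707, giving C* = 0.707/0.0352 = 20.1.

N* ≈ 1250, C* ≈ 20.1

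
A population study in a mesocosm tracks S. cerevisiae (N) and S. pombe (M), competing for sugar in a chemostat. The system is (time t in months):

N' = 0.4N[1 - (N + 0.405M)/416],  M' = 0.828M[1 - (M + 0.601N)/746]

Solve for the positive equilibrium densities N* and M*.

N* ≈ 151, M* ≈ 656

Setting both brackets to zero gives the nullclines N + 0.405M = 416 and 0.601N + M = 746.
Substituting M = 746 - 0.601N into the first: N(1 - 0.405·0.601) = 416 - 0.405·746.
So N* = 114/0.757 = 151, and then M* = 746 - 0.601·151 = 656.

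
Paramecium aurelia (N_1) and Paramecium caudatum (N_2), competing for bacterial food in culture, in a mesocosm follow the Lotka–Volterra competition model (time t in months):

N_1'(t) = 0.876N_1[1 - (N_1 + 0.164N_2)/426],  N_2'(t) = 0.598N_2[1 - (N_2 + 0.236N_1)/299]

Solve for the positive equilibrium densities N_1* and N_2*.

N_1* ≈ 392, N_2* ≈ 206

Setting both brackets to zero gives the nullclines N_1 + 0.164N_2 = 426 and 0.236N_1 + N_2 = 299.
Substituting N_2 = 299 - 0.236N_1 into the first: N_1(1 - 0.164·0.236) = 426 - 0.164·299.
So N_1* = 377/0.961 = 392, and then N_2* = 299 - 0.236·392 = 206.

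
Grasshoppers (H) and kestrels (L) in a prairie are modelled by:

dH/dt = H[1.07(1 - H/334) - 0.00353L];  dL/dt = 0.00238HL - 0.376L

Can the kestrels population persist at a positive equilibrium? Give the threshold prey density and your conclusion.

Threshold H = 158; K > 158, so yes, the predator persists.

The predator equation gives dL/dt > 0 only when H > 0.376/0.00238 = 158.
Without the predator, H → K = 334. Since 334 > 158, the predator can invade and persist.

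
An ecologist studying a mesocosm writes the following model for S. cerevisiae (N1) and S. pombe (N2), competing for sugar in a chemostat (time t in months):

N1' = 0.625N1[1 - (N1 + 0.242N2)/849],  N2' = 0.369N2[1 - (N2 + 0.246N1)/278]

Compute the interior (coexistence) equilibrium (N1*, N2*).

N1* ≈ 831, N2* ≈ 73.5

Setting both brackets to zero gives the nullclines N1 + 0.242N2 = 849 and 0.246N1 + N2 = 278.
Substituting N2 = 278 - 0.246N1 into the first: N1(1 - 0.242·0.246) = 849 - 0.242·278.
So N1* = 782/0.94 = 831, and then N2* = 278 - 0.246·831 = 73.5.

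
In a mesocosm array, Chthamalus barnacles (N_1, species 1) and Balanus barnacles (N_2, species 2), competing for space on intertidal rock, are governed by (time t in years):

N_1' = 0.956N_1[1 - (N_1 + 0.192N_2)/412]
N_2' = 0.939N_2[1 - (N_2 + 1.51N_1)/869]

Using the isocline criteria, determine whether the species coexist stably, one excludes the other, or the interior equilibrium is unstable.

Compare the nullcline intercepts: K1/α12 = 412/0.192 = 2150 > K2 = 869; K2/α21 = 869/1.51 = 575 > K1 = 412.
Since both inequalities hold, each species can invade when rare, so the interior equilibrium is stable.

stable coexistence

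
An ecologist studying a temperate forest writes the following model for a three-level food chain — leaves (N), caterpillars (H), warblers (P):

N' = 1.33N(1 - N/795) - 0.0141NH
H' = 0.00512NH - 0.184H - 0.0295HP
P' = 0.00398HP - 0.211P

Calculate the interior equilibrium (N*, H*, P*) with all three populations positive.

N* ≈ 348, H* ≈ 53, P* ≈ 54.2

From dP/dt = 0: 0.00398H* = 0.211, so H* = 53.
From dN/dt = 0: 1.33(1 - N*/795) = 0.0141·53, giving N* = 795·(1 - 0.562) = 348.
From dH/dt = 0: 0.00512·348 - 0.184 = 0.0295P*, so P* = 1.6/0.0295 = 54.2.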